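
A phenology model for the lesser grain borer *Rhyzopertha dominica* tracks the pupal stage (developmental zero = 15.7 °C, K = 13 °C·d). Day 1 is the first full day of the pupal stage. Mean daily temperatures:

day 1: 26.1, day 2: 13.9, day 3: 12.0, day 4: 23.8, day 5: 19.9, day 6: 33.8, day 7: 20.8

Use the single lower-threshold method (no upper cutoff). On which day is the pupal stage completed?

Daily DD above 15.7 °C: 10.4, 0.0, 0.0, 8.1, 4.2, 18.1, 5.1.
Cumulative: 10.4, 10.4, 10.4, 18.5, 22.7, 40.8, 45.9.
The total first reaches 13 DD on day 4.

day 4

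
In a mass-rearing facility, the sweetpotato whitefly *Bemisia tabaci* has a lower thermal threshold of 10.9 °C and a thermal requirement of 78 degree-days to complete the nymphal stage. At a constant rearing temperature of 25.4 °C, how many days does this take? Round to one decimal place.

5.4 days

Daily accumulation = 25.4 − 10.9 = 14.5 DD/day.
Duration = 78 / 14.5 = 5.379 ≈ 5.4 days.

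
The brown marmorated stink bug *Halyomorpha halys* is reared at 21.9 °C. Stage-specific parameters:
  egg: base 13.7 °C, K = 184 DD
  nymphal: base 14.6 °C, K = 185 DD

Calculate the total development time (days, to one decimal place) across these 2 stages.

47.8 days

egg: 184 / (21.9 − 13.7) = 184 / 8.2 = 22.439 d.
nymphal: 185 / (21.9 − 14.6) = 185 / 7.3 = 25.342 d.
Sum = 47.781 ≈ 47.8 days.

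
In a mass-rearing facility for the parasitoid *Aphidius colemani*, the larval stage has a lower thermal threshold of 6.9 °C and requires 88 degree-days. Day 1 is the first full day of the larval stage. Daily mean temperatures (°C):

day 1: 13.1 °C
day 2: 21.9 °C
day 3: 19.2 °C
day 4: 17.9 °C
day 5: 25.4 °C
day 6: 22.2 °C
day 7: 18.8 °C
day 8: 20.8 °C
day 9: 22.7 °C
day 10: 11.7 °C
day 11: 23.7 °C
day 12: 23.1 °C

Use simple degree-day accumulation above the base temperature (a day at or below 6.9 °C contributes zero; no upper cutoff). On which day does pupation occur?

day 7

Daily DD above 6.9 °C: 6.2, 15.0, 12.3, 11.0, 18.5, 15.3, 11.9, 13.9, 15.8, 4.8, 16.8, 16.2.
Cumulative: 6.2, 21.2, 33.5, 44.5, 63.0, 78.3, 90.2, 104.1, 119.9, 124.7, 141.5, 157.7.
The total first reaches 88 DD on day 7.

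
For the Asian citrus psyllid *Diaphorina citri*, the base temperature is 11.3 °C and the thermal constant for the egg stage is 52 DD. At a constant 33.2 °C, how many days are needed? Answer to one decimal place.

Daily accumulation = 33.2 − 11.3 = 21.9 DD/day.
Duration = 52 / 21.9 = 2.374 ≈ 2.4 days.

2.4 days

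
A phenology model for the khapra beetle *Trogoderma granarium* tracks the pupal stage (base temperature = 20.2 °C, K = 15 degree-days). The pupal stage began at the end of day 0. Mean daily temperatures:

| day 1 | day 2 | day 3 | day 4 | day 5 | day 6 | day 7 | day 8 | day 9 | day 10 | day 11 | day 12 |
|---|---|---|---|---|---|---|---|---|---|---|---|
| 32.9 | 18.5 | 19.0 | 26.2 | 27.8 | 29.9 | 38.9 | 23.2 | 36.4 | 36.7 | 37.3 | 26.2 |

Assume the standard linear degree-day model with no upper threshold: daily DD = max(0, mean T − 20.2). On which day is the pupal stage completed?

Daily DD above 20.2 °C: 12.7, 0.0, 0.0, 6.0, 7.6, 9.7, 18.7, 3.0, 16.2, 16.5, 17.1, 6.0.
Cumulative: 12.7, 12.7, 12.7, 18.7, 26.3, 36.0, 54.7, 57.7, 73.9, 90.4, 107.5, 113.5.
The total first reaches 15 DD on day 4.

day 4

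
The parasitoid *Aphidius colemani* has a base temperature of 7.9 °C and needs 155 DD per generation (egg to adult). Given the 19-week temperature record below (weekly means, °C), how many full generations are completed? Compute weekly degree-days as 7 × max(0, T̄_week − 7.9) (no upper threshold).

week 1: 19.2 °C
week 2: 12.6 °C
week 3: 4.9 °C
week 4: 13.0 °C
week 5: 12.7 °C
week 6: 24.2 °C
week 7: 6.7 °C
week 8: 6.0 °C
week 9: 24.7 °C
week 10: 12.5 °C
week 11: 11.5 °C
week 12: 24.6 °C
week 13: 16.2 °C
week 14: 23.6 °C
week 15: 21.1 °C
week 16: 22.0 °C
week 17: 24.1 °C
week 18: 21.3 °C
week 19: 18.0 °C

7 generations

Weekly DD (7 × max(0, T̄ − 7.9)): 79.1, 32.9, 0.0, 35.7, 33.6, 114.1, 0.0, 0.0, 117.6, 32.2, 25.2, 116.9, 58.1, 109.9, 92.4, 98.7, 113.4, 93.8, 70.7.
Season total = 1224.3 DD.
Complete generations = ⌊1224.3 / 155⌋ = 7.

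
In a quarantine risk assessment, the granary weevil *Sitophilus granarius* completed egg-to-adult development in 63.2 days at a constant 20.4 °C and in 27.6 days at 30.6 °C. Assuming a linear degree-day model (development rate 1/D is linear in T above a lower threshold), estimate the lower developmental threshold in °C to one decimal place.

Equal thermal constants: D₁(T₁ − T_b) = D₂(T₂ − T_b).
63.2·(20.4 − T_b) = 27.6·(30.6 − T_b)
T_b = (63.2·20.4 − 27.6·30.6) / (63.2 − 27.6) = 444.72 / 35.6 = 12.492 °C ≈ 12.5 °C.

12.5 °C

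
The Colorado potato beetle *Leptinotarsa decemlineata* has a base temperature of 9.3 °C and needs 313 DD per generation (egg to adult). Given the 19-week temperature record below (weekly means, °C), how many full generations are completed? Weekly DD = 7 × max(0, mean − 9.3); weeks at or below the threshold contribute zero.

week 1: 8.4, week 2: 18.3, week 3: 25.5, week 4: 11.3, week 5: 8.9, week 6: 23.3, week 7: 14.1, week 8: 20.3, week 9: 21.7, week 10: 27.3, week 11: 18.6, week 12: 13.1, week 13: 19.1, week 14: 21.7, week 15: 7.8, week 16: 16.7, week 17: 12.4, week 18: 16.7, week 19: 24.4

3 generations

Weekly DD (7 × max(0, T̄ − 9.3)): 0.0, 63.0, 113.4, 14.0, 0.0, 98.0, 33.6, 77.0, 86.8, 126.0, 65.1, 26.6, 68.6, 86.8, 0.0, 51.8, 21.7, 51.8, 105.7.
Season total = 1089.9 DD.
Complete generations = ⌊1089.9 / 313⌋ = 3.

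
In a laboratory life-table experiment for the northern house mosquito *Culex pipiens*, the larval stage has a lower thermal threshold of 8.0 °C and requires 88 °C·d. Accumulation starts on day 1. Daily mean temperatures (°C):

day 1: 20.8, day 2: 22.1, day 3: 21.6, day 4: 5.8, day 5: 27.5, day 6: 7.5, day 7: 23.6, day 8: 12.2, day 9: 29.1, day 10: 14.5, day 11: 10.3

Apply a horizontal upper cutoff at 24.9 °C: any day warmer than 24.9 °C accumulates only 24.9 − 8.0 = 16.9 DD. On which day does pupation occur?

day 9

Daily DD above 8.0 °C (capped at 16.9): 12.8, 14.1, 13.6, 0.0, 16.9, 0.0, 15.6, 4.2, 16.9, 6.5, 2.3.
Cumulative: 12.8, 26.9, 40.5, 40.5, 57.4, 57.4, 73.0, 77.2, 94.1, 100.6, 102.9.
The total first reaches 88 DD on day 9.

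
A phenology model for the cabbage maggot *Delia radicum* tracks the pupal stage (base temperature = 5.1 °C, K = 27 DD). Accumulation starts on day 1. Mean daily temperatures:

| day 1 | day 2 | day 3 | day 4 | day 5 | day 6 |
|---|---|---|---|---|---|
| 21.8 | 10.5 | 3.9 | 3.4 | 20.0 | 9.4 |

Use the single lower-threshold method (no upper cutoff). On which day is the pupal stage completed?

Daily DD above 5.1 °C: 16.7, 5.4, 0.0, 0.0, 14.9, 4.3.
Cumulative: 16.7, 22.1, 22.1, 22.1, 37.0, 41.3.
The total first reaches 27 DD on day 5.

day 5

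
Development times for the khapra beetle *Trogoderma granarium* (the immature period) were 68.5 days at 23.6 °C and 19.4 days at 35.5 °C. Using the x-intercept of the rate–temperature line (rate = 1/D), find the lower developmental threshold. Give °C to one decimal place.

Equal thermal constants: D₁(T₁ − T_b) = D₂(T₂ − T_b).
68.5·(23.6 − T_b) = 19.4·(35.5 − T_b)
T_b = (68.5·23.6 − 19.4·35.5) / (68.5 − 19.4) = 927.90 / 49.1 = 18.898 °C ≈ 18.9 °C.

18.9 °C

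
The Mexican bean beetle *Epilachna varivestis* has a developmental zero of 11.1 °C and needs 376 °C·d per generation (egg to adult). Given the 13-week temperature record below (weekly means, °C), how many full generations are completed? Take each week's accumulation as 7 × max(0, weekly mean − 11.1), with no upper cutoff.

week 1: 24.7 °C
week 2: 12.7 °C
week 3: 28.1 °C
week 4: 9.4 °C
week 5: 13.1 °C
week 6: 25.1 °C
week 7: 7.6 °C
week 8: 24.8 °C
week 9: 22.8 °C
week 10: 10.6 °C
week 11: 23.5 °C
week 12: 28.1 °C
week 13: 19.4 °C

Weekly DD (7 × max(0, T̄ − 11.1)): 95.2, 11.2, 119.0, 0.0, 14.0, 98.0, 0.0, 95.9, 81.9, 0.0, 86.8, 119.0, 58.1.
Season total = 779.1 DD.
Complete generations = ⌊779.1 / 376⌋ = 2.

2 generations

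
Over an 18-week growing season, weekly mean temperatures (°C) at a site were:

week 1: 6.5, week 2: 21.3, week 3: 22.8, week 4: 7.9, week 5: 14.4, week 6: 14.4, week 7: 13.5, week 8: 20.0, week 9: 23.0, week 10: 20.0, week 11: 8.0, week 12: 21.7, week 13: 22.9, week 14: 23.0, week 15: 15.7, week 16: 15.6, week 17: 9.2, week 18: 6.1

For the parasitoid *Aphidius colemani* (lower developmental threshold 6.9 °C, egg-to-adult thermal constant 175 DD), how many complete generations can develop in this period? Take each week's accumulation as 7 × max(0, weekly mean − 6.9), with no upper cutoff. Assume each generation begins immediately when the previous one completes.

Weekly DD (7 × max(0, T̄ − 6.9)): 0.0, 100.8, 111.3, 7.0, 52.5, 52.5, 46.2, 91.7, 112.7, 91.7, 7.7, 103.6, 112.0, 112.7, 61.6, 60.9, 16.1, 0.0.
Season total = 1141.0 DD.
Complete generations = ⌊1141.0 / 175⌋ = 6.

6 generations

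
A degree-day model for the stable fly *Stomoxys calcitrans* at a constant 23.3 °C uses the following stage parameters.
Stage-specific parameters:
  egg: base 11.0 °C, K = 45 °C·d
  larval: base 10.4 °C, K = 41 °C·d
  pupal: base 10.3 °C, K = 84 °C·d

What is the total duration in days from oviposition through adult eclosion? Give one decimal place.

13.3 days

egg: 45 / (23.3 − 11.0) = 45 / 12.3 = 3.659 d.
larval: 41 / (23.3 − 10.4) = 41 / 12.9 = 3.178 d.
pupal: 84 / (23.3 − 10.3) = 84 / 13.0 = 6.462 d.
Sum = 13.298 ≈ 13.3 days.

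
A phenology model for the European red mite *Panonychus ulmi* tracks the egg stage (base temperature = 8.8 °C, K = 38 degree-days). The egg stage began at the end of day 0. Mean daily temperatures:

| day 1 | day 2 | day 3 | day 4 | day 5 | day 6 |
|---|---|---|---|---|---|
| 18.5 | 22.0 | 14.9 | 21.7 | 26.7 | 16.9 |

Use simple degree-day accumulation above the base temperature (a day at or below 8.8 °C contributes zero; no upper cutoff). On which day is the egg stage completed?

Daily DD above 8.8 °C: 9.7, 13.2, 6.1, 12.9, 17.9, 8.1.
Cumulative: 9.7, 22.9, 29.0, 41.9, 59.8, 67.9.
The total first reaches 38 DD on day 4.

day 4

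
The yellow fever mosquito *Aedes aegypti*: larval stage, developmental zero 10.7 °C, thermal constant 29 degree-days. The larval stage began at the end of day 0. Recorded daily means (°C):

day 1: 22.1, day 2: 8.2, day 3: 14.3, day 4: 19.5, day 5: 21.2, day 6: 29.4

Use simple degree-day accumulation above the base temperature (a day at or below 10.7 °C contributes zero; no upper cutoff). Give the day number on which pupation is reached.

Daily DD above 10.7 °C: 11.4, 0.0, 3.6, 8.8, 10.5, 18.7.
Cumulative: 11.4, 11.4, 15.0, 23.8, 34.3, 53.0.
The total first reaches 29 DD on day 5.

day 5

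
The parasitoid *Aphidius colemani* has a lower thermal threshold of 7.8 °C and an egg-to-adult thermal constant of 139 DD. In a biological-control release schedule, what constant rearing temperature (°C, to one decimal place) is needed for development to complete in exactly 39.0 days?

11.4 °C

Required daily accumulation = 139 / 39.0 = 3.564 DD/day.
T = T_base + 3.564 = 7.8 + 3.564 = 11.364 ≈ 11.4 °C.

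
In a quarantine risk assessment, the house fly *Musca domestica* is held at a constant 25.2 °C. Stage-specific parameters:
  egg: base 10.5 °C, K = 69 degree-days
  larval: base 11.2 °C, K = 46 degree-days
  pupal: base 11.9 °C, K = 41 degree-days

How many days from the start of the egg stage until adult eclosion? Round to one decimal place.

egg: 69 / (25.2 − 10.5) = 69 / 14.7 = 4.694 d.
larval: 46 / (25.2 − 11.2) = 46 / 14.0 = 3.286 d.
pupal: 41 / (25.2 − 11.9) = 41 / 13.3 = 3.083 d.
Sum = 11.062 ≈ 11.1 days.

11.1 days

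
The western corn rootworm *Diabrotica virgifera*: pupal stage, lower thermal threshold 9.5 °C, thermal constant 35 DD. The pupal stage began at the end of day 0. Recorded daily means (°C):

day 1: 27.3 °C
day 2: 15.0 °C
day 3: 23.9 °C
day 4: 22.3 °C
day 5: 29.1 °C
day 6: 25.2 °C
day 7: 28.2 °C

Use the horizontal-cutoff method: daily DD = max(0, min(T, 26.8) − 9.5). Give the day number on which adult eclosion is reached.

day 3

Daily DD above 9.5 °C (capped at 17.3): 17.3, 5.5, 14.4, 12.8, 17.3, 15.7, 17.3.
Cumulative: 17.3, 22.8, 37.2, 50.0, 67.3, 83.0, 100.3.
The total first reaches 35 DD on day 3.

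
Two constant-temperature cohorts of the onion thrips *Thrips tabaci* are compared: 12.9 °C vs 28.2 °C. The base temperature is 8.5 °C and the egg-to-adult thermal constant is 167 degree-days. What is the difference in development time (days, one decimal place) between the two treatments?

At 12.9 °C: 167 / (12.9 − 8.5) = 167 / 4.4 = 37.955 d.
At 28.2 °C: 167 / (28.2 − 8.5) = 167 / 19.7 = 8.477 d.
Difference = |37.955 − 8.477| = 29.477 ≈ 29.5 days.

29.5 days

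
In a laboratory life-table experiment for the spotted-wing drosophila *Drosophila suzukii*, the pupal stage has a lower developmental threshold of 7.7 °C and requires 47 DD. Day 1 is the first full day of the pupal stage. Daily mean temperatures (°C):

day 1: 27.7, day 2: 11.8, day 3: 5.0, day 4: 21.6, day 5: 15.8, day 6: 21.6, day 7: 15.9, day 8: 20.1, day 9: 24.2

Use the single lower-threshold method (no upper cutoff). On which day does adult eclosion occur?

Daily DD above 7.7 °C: 20.0, 4.1, 0.0, 13.9, 8.1, 13.9, 8.2, 12.4, 16.5.
Cumulative: 20.0, 24.1, 24.1, 38.0, 46.1, 60.0, 68.2, 80.6, 97.1.
The total first reaches 47 DD on day 6.

day 6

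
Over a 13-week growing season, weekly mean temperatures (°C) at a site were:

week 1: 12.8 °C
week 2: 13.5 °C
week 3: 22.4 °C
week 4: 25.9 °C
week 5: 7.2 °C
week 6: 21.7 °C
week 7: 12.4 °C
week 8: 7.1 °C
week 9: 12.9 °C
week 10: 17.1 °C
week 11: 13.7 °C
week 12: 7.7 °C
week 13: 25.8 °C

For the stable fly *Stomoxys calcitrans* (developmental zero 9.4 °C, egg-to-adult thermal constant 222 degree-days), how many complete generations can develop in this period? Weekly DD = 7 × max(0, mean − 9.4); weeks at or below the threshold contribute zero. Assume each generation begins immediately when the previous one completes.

Weekly DD (7 × max(0, T̄ − 9.4)): 23.8, 28.7, 91.0, 115.5, 0.0, 86.1, 21.0, 0.0, 24.5, 53.9, 30.1, 0.0, 114.8.
Season total = 589.4 DD.
Complete generations = ⌊589.4 / 222⌋ = 2.

2 generations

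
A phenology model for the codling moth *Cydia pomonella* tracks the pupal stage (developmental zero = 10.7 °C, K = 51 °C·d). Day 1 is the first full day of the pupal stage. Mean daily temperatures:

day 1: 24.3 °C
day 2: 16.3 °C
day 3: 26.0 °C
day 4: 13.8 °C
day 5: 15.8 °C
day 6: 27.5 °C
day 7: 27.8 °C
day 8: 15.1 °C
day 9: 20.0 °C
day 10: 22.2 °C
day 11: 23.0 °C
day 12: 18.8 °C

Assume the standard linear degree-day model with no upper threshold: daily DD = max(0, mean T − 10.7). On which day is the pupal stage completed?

Daily DD above 10.7 °C: 13.6, 5.6, 15.3, 3.1, 5.1, 16.8, 17.1, 4.4, 9.3, 11.5, 12.3, 8.1.
Cumulative: 13.6, 19.2, 34.5, 37.6, 42.7, 59.5, 76.6, 81.0, 90.3, 101.8, 114.1, 122.2.
The total first reaches 51 DD on day 6.

day 6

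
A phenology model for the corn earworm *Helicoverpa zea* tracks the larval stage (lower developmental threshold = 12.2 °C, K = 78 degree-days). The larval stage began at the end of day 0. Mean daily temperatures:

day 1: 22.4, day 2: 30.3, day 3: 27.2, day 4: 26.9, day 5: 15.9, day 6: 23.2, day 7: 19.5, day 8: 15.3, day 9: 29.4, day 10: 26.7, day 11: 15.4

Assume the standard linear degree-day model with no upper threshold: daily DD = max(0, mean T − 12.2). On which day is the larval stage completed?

day 7

Daily DD above 12.2 °C: 10.2, 18.1, 15.0, 14.7, 3.7, 11.0, 7.3, 3.1, 17.2, 14.5, 3.2.
Cumulative: 10.2, 28.3, 43.3, 58.0, 61.7, 72.7, 80.0, 83.1, 100.3, 114.8, 118.0.
The total first reaches 78 DD on day 7.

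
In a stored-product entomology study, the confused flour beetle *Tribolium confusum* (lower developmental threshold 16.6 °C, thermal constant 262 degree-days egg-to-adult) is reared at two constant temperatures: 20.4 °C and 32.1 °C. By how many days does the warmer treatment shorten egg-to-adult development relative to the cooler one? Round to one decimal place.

At 20.4 °C: 262 / (20.4 − 16.6) = 262 / 3.8 = 68.947 d.
At 32.1 °C: 262 / (32.1 − 16.6) = 262 / 15.5 = 16.903 d.
Difference = |68.947 − 16.903| = 52.044 ≈ 52.0 days.

52.0 days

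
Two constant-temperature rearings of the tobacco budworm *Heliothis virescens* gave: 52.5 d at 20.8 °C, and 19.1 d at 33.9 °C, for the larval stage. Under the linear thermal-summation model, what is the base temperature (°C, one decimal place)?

Linear rate model ⇒ the product D·(T − T_b) is constant across temperatures.
52.5·(20.8 − T_b) = 19.1·(33.9 − T_b)
T_b = (52.5·20.8 − 19.1·33.9) / (52.5 − 19.1) = 444.51 / 33.4 = 13.309 °C ≈ 13.3 °C.

13.3 °C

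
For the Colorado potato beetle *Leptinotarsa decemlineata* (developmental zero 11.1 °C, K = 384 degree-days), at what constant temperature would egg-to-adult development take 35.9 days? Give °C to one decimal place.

21.8 °C

Required daily accumulation = 384 / 35.9 = 10.696 DD/day.
T = T_base + 10.696 = 11.1 + 10.696 = 21.796 ≈ 21.8 °C.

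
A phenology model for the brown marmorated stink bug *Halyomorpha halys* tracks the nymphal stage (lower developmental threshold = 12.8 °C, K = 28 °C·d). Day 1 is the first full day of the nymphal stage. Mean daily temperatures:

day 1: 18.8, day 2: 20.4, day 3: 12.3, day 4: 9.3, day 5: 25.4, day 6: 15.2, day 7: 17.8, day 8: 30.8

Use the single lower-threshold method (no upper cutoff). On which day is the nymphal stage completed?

Daily DD above 12.8 °C: 6.0, 7.6, 0.0, 0.0, 12.6, 2.4, 5.0, 18.0.
Cumulative: 6.0, 13.6, 13.6, 13.6, 26.2, 28.6, 33.6, 51.6.
The total first reaches 28 DD on day 6.

day 6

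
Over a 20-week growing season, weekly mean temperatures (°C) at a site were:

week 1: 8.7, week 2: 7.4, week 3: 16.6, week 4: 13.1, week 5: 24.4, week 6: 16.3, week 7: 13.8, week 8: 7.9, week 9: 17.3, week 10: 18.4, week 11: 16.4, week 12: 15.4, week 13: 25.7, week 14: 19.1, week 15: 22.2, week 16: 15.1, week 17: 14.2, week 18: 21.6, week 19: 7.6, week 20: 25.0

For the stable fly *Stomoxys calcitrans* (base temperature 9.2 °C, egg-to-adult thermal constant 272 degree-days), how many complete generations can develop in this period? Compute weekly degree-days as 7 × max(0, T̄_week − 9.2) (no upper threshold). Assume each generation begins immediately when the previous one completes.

3 generations

Weekly DD (7 × max(0, T̄ − 9.2)): 0.0, 0.0, 51.8, 27.3, 106.4, 49.7, 32.2, 0.0, 56.7, 64.4, 50.4, 43.4, 115.5, 69.3, 91.0, 41.3, 35.0, 86.8, 0.0, 110.6.
Season total = 1031.8 DD.
Complete generations = ⌊1031.8 / 272⌋ = 3.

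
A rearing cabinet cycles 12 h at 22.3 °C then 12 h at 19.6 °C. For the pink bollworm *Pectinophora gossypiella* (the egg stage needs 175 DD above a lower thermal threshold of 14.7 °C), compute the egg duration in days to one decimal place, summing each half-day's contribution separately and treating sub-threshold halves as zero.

Day half: max(0, 22.3 − 14.7) × 0.5 = 7.6 × 0.5 = 3.80 DD.
Night half: max(0, 19.6 − 14.7) × 0.5 = 4.9 × 0.5 = 2.45 DD.
Per 24 h: 6.25 DD/day.
Duration = 175 / 6.25 = 28.000 ≈ 28.0 days.

28.0 days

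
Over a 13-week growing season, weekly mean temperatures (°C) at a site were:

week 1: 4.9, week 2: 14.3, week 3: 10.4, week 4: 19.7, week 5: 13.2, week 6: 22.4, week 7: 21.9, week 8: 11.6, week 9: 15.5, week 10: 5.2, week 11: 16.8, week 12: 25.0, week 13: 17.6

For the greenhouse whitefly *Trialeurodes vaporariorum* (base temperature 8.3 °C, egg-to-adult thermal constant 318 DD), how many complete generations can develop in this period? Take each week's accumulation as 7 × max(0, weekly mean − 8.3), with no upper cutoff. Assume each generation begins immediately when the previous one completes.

Weekly DD (7 × max(0, T̄ − 8.3)): 0.0, 42.0, 14.7, 79.8, 34.3, 98.7, 95.2, 23.1, 50.4, 0.0, 59.5, 116.9, 65.1.
Season total = 679.7 DD.
Complete generations = ⌊679.7 / 318⌋ = 2.

2 generations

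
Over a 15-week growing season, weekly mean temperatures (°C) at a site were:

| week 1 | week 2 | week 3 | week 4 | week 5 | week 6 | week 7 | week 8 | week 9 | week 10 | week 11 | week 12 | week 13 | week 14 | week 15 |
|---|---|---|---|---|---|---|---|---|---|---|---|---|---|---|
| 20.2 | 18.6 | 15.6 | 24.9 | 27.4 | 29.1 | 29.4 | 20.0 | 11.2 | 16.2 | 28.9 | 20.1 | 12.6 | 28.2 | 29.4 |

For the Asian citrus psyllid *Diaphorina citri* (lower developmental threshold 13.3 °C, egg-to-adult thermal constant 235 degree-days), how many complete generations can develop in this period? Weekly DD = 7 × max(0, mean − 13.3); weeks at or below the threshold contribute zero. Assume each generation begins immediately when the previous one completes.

Weekly DD (7 × max(0, T̄ − 13.3)): 48.3, 37.1, 16.1, 81.2, 98.7, 110.6, 112.7, 46.9, 0.0, 20.3, 109.2, 47.6, 0.0, 104.3, 112.7.
Season total = 945.7 DD.
Complete generations = ⌊945.7 / 235⌋ = 4.

4 generations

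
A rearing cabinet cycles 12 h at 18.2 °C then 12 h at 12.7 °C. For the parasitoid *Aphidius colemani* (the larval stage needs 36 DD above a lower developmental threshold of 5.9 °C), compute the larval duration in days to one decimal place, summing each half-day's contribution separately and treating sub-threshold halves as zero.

Day half: max(0, 18.2 − 5.9) × 0.5 = 12.3 × 0.5 = 6.15 DD.
Night half: max(0, 12.7 − 5.9) × 0.5 = 6.8 × 0.5 = 3.40 DD.
Per 24 h: 9.55 DD/day.
Duration = 36 / 9.55 = 3.770 ≈ 3.8 days.

3.8 days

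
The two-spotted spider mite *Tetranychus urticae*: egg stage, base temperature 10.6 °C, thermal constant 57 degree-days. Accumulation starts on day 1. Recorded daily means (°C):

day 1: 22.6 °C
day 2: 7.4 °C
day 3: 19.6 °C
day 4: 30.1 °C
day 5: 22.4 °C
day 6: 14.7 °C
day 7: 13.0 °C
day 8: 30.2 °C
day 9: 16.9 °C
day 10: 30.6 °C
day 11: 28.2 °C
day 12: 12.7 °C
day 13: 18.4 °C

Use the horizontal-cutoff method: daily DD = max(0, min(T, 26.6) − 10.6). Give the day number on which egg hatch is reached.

day 8

Daily DD above 10.6 °C (capped at 16.0): 12.0, 0.0, 9.0, 16.0, 11.8, 4.1, 2.4, 16.0, 6.3, 16.0, 16.0, 2.1, 7.8.
Cumulative: 12.0, 12.0, 21.0, 37.0, 48.8, 52.9, 55.3, 71.3, 77.6, 93.6, 109.6, 111.7, 119.5.
The total first reaches 57 DD on day 8.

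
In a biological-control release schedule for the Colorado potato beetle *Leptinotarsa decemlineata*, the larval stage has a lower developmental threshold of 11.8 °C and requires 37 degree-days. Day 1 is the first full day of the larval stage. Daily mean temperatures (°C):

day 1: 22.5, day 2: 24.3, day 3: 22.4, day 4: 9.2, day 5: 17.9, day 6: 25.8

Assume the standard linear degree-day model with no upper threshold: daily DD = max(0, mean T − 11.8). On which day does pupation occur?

day 5

Daily DD above 11.8 °C: 10.7, 12.5, 10.6, 0.0, 6.1, 14.0.
Cumulative: 10.7, 23.2, 33.8, 33.8, 39.9, 53.9.
The total first reaches 37 DD on day 5.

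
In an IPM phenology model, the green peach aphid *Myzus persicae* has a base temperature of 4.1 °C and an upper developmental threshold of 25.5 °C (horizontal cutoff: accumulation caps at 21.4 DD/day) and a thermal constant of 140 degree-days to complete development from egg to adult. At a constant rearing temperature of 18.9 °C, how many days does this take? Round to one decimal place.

9.5 days

Daily accumulation = 18.9 − 4.1 = 14.8 DD/day.
Duration = 140 / 14.8 = 9.459 ≈ 9.5 days.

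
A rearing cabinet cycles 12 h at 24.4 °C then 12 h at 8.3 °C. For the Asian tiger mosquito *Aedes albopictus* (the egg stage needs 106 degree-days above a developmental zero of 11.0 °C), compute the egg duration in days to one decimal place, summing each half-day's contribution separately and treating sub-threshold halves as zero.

15.8 days

Day half: max(0, 24.4 − 11.0) × 0.5 = 13.4 × 0.5 = 6.70 DD.
Night half: max(0, 8.3 − 11.0) × 0.5 = 0.0 × 0.5 = 0.00 DD.
Per 24 h: 6.70 DD/day.
Duration = 106 / 6.70 = 15.821 ≈ 15.8 days.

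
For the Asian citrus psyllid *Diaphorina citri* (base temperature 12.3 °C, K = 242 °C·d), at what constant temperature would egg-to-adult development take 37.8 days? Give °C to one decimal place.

18.7 °C

Required daily accumulation = 242 / 37.8 = 6.402 DD/day.
T = T_base + 6.402 = 12.3 + 6.402 = 18.702 ≈ 18.7 °C.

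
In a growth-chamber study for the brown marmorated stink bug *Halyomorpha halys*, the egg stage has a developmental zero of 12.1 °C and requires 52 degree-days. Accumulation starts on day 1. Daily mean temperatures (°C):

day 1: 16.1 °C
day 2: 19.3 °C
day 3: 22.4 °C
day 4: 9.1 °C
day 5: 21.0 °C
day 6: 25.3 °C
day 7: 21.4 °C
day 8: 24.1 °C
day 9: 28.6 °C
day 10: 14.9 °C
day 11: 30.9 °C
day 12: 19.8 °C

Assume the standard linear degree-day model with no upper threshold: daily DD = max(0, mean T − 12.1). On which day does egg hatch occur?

Daily DD above 12.1 °C: 4.0, 7.2, 10.3, 0.0, 8.9, 13.2, 9.3, 12.0, 16.5, 2.8, 18.8, 7.7.
Cumulative: 4.0, 11.2, 21.5, 21.5, 30.4, 43.6, 52.9, 64.9, 81.4, 84.2, 103.0, 110.7.
The total first reaches 52 DD on day 7.

day 7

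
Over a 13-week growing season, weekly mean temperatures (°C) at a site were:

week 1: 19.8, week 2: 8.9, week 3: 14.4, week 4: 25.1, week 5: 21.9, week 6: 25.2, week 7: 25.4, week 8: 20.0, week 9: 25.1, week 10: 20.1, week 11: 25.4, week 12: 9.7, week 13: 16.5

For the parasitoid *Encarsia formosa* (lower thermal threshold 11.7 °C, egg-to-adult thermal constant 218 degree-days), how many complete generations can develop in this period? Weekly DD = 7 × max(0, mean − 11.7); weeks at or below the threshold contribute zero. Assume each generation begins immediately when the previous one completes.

Weekly DD (7 × max(0, T̄ − 11.7)): 56.7, 0.0, 18.9, 93.8, 71.4, 94.5, 95.9, 58.1, 93.8, 58.8, 95.9, 0.0, 33.6.
Season total = 771.4 DD.
Complete generations = ⌊771.4 / 218⌋ = 3.

3 generations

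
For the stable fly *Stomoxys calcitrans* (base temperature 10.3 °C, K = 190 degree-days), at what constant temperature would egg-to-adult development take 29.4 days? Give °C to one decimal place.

16.8 °C

Required daily accumulation = 190 / 29.4 = 6.463 DD/day.
T = T_base + 6.463 = 10.3 + 6.463 = 16.763 ≈ 16.8 °C.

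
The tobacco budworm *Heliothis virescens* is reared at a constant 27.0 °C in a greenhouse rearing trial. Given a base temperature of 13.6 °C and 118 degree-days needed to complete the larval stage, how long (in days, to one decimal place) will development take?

8.8 days

Daily accumulation = 27.0 − 13.6 = 13.4 DD/day.
Duration = 118 / 13.4 = 8.806 ≈ 8.8 days.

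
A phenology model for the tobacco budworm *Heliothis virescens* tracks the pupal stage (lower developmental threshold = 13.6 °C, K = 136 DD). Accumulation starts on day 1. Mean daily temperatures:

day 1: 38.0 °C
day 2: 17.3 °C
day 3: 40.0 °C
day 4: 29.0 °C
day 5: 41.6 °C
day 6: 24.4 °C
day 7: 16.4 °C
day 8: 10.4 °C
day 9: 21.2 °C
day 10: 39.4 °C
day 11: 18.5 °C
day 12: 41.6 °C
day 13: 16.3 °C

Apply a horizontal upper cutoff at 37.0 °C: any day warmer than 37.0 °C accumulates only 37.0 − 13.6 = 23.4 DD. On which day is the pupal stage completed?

Daily DD above 13.6 °C (capped at 23.4): 23.4, 3.7, 23.4, 15.4, 23.4, 10.8, 2.8, 0.0, 7.6, 23.4, 4.9, 23.4, 2.7.
Cumulative: 23.4, 27.1, 50.5, 65.9, 89.3, 100.1, 102.9, 102.9, 110.5, 133.9, 138.8, 162.2, 164.9.
The total first reaches 136 DD on day 11.

day 11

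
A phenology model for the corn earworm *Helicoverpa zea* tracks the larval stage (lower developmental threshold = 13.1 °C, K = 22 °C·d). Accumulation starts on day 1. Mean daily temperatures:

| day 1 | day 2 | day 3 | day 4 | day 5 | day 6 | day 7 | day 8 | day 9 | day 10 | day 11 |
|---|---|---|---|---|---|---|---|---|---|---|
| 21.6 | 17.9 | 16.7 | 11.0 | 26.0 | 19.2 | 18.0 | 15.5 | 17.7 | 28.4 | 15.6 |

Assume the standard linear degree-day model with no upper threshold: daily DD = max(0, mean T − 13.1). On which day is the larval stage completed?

Daily DD above 13.1 °C: 8.5, 4.8, 3.6, 0.0, 12.9, 6.1, 4.9, 2.4, 4.6, 15.3, 2.5.
Cumulative: 8.5, 13.3, 16.9, 16.9, 29.8, 35.9, 40.8, 43.2, 47.8, 63.1, 65.6.
The total first reaches 22 DD on day 5.

day 5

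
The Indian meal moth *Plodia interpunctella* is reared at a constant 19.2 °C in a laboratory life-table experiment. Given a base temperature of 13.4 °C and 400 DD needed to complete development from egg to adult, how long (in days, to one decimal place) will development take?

69.0 days

Daily accumulation = 19.2 − 13.4 = 5.8 DD/day.
Duration = 400 / 5.8 = 68.966 ≈ 69.0 days.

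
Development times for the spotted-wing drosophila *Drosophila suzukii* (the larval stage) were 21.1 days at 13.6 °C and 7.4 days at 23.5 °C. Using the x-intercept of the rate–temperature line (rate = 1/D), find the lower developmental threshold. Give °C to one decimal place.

8.3 °C

Equal thermal constants: D₁(T₁ − T_b) = D₂(T₂ − T_b).
21.1·(13.6 − T_b) = 7.4·(23.5 − T_b)
T_b = (21.1·13.6 − 7.4·23.5) / (21.1 − 7.4) = 113.06 / 13.7 = 8.253 °C ≈ 8.3 °C.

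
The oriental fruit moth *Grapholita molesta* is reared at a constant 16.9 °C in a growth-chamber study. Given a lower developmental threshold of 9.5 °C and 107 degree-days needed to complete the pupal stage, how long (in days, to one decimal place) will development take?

Daily accumulation = 16.9 − 9.5 = 7.4 DD/day.
Duration = 107 / 7.4 = 14.459 ≈ 14.5 days.

14.5 days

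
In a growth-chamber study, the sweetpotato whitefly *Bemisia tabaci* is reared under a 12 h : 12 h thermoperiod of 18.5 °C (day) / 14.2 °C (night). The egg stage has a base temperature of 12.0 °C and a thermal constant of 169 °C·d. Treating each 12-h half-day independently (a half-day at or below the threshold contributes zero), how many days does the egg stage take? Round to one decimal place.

38.9 days

Day half: max(0, 18.5 − 12.0) × 0.5 = 6.5 × 0.5 = 3.25 DD.
Night half: max(0, 14.2 − 12.0) × 0.5 = 2.2 × 0.5 = 1.10 DD.
Per 24 h: 4.35 DD/day.
Duration = 169 / 4.35 = 38.851 ≈ 38.9 days.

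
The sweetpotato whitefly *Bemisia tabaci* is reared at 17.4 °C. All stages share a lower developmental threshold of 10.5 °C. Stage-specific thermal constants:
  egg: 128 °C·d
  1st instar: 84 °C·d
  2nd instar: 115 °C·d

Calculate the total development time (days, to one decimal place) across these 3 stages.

47.4 days

Daily accumulation at 17.4 °C = 17.4 − 10.5 = 6.9 DD/day.
Total K = 128 + 84 + 115 = 327 DD.
Total duration = 327 / 6.9 = 47.391 ≈ 47.4 days.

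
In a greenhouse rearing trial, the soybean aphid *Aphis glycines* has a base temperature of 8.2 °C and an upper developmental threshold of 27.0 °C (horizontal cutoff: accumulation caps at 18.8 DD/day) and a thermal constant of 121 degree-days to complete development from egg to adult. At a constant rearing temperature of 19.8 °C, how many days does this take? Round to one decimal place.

Daily accumulation = 19.8 − 8.2 = 11.6 DD/day.
Duration = 121 / 11.6 = 10.431 ≈ 10.4 days.

10.4 days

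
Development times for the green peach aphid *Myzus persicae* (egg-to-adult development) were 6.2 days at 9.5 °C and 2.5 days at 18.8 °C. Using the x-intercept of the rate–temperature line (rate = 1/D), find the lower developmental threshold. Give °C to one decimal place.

3.2 °C

Equal thermal constants: D₁(T₁ − T_b) = D₂(T₂ − T_b).
6.2·(9.5 − T_b) = 2.5·(18.8 − T_b)
T_b = (6.2·9.5 − 2.5·18.8) / (6.2 − 2.5) = 11.90 / 3.7 = 3.216 °C ≈ 3.2 °C.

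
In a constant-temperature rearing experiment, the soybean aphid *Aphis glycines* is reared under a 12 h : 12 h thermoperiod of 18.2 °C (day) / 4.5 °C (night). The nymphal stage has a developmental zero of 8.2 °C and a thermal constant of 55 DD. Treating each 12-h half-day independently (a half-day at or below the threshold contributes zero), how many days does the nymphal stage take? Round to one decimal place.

Day half: max(0, 18.2 − 8.2) × 0.5 = 10.0 × 0.5 = 5.00 DD.
Night half: max(0, 4.5 − 8.2) × 0.5 = 0.0 × 0.5 = 0.00 DD.
Per 24 h: 5.00 DD/day.
Duration = 55 / 5.00 = 11.000 ≈ 11.0 days.

11.0 days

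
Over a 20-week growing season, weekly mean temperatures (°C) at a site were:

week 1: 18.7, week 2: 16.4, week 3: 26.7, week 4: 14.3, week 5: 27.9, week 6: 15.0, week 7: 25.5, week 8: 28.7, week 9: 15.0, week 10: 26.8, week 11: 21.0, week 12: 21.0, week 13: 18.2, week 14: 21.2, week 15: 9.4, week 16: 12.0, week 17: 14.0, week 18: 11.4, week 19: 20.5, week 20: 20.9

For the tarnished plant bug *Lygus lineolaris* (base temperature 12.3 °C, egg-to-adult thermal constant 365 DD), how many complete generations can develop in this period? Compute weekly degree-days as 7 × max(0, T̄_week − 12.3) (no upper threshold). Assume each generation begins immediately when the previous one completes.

2 generations

Weekly DD (7 × max(0, T̄ − 12.3)): 44.8, 28.7, 100.8, 14.0, 109.2, 18.9, 92.4, 114.8, 18.9, 101.5, 60.9, 60.9, 41.3, 62.3, 0.0, 0.0, 11.9, 0.0, 57.4, 60.2.
Season total = 998.9 DD.
Complete generations = ⌊998.9 / 365⌋ = 2.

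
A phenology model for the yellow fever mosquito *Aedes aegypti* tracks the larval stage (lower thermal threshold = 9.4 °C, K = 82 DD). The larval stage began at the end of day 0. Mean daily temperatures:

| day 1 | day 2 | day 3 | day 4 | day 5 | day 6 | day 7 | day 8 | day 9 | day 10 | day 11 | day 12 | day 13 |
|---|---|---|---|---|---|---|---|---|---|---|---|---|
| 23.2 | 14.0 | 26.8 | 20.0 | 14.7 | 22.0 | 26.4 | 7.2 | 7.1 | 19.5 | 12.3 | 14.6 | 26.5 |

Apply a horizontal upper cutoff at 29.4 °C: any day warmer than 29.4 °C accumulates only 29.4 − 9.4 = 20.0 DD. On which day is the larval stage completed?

Daily DD above 9.4 °C (capped at 20.0): 13.8, 4.6, 17.4, 10.6, 5.3, 12.6, 17.0, 0.0, 0.0, 10.1, 2.9, 5.2, 17.1.
Cumulative: 13.8, 18.4, 35.8, 46.4, 51.7, 64.3, 81.3, 81.3, 81.3, 91.4, 94.3, 99.5, 116.6.
The total first reaches 82 DD on day 10.

day 10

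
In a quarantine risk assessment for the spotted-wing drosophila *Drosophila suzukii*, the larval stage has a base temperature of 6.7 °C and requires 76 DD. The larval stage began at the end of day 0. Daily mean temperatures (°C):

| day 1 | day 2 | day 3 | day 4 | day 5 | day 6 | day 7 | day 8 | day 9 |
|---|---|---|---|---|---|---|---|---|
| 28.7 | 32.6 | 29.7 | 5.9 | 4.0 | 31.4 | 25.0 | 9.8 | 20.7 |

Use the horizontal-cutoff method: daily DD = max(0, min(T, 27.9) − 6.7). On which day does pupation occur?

Daily DD above 6.7 °C (capped at 21.2): 21.2, 21.2, 21.2, 0.0, 0.0, 21.2, 18.3, 3.1, 14.0.
Cumulative: 21.2, 42.4, 63.6, 63.6, 63.6, 84.8, 103.1, 106.2, 120.2.
The total first reaches 76 DD on day 6.

day 6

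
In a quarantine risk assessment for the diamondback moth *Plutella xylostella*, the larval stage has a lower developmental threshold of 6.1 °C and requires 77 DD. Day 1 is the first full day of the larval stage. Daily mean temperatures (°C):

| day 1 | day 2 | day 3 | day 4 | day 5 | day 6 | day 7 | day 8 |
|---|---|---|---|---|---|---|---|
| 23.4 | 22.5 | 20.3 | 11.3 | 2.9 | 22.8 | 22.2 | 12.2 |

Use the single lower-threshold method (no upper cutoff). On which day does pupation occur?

Daily DD above 6.1 °C: 17.3, 16.4, 14.2, 5.2, 0.0, 16.7, 16.1, 6.1.
Cumulative: 17.3, 33.7, 47.9, 53.1, 53.1, 69.8, 85.9, 92.0.
The total first reaches 77 DD on day 7.

day 7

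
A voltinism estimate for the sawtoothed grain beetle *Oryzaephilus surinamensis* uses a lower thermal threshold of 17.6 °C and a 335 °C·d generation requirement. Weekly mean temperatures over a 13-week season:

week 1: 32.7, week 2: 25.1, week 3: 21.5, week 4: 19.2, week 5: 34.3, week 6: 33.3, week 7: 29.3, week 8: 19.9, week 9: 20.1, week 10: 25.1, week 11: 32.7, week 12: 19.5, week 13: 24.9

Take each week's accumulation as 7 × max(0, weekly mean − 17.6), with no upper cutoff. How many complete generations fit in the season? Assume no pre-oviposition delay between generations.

2 generations

Weekly DD (7 × max(0, T̄ − 17.6)): 105.7, 52.5, 27.3, 11.2, 116.9, 109.9, 81.9, 16.1, 17.5, 52.5, 105.7, 13.3, 51.1.
Season total = 761.6 DD.
Complete generations = ⌊761.6 / 335⌋ = 2.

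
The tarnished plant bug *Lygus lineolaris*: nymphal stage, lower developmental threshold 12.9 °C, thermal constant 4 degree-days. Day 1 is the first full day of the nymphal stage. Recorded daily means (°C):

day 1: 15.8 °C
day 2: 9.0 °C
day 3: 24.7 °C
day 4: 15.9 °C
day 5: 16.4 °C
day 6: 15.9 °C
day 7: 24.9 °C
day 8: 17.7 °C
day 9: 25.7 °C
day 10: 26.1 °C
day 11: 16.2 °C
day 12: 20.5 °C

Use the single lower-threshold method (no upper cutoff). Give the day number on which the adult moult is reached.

day 3

Daily DD above 12.9 °C: 2.9, 0.0, 11.8, 3.0, 3.5, 3.0, 12.0, 4.8, 12.8, 13.2, 3.3, 7.6.
Cumulative: 2.9, 2.9, 14.7, 17.7, 21.2, 24.2, 36.2, 41.0, 53.8, 67.0, 70.3, 77.9.
The total first reaches 4 DD on day 3.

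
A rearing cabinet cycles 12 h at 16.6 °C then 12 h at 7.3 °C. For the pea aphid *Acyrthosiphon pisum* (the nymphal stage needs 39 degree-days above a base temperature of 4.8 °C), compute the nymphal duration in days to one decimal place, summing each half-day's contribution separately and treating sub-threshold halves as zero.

Day half: max(0, 16.6 − 4.8) × 0.5 = 11.8 × 0.5 = 5.90 DD.
Night half: max(0, 7.3 − 4.8) × 0.5 = 2.5 × 0.5 = 1.25 DD.
Per 24 h: 7.15 DD/day.
Duration = 39 / 7.15 = 5.455 ≈ 5.5 days.

5.5 days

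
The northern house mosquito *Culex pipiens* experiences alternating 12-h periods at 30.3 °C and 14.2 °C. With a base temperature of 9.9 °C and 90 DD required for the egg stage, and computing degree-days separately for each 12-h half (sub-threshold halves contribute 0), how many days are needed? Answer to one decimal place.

7.3 days

Day half: max(0, 30.3 − 9.9) × 0.5 = 20.4 × 0.5 = 10.20 DD.
Night half: max(0, 14.2 − 9.9) × 0.5 = 4.3 × 0.5 = 2.15 DD.
Per 24 h: 12.35 DD/day.
Duration = 90 / 12.35 = 7.287 ≈ 7.3 days.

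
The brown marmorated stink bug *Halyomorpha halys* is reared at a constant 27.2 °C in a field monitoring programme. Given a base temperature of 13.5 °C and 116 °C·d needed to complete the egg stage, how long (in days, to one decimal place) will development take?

8.5 days

Daily accumulation = 27.2 − 13.5 = 13.7 DD/day.
Duration = 116 / 13.7 = 8.467 ≈ 8.5 days.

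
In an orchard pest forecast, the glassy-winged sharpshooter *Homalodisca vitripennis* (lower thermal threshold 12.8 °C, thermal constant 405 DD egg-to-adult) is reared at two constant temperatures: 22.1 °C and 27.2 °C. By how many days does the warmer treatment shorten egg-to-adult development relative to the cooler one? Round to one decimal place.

15.4 days

At 22.1 °C: 405 / (22.1 − 12.8) = 405 / 9.3 = 43.548 d.
At 27.2 °C: 405 / (27.2 − 12.8) = 405 / 14.4 = 28.125 d.
Difference = |43.548 − 28.125| = 15.423 ≈ 15.4 days.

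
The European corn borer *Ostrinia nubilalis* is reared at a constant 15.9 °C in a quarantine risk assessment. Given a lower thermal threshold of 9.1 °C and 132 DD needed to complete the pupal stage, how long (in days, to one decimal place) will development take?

Daily accumulation = 15.9 − 9.1 = 6.8 DD/day.
Duration = 132 / 6.8 = 19.412 ≈ 19.4 days.

19.4 days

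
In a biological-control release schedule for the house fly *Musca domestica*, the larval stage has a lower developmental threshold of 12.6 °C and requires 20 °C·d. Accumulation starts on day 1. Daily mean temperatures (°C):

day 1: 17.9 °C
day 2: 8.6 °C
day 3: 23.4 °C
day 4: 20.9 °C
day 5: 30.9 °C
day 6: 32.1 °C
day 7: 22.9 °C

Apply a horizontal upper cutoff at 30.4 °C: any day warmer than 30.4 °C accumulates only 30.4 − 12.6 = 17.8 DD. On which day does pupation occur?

day 4

Daily DD above 12.6 °C (capped at 17.8): 5.3, 0.0, 10.8, 8.3, 17.8, 17.8, 10.3.
Cumulative: 5.3, 5.3, 16.1, 24.4, 42.2, 60.0, 70.3.
The total first reaches 20 DD on day 4.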